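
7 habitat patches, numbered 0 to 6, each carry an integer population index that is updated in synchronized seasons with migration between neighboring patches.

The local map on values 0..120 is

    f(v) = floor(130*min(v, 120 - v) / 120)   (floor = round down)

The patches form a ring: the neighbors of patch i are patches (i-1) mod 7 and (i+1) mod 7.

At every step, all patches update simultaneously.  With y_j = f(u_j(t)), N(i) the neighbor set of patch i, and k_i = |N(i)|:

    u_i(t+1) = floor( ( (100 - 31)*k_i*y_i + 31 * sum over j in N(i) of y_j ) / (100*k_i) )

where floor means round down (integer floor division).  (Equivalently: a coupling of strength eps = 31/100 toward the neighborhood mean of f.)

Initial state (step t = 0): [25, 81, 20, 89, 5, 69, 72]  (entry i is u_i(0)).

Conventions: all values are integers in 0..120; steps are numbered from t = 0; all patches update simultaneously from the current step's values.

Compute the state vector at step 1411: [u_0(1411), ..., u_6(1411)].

Answer: [61, 61, 61, 61, 61, 61, 61]
Key observation: The state at step 24, [63, 63, 63, 63, 63, 63, 63], reappears at step 26: the system is in a cycle of period 2 from step 24 on.  Therefore the state at step 1411 equals the state at step 24 + ((1411 - 24) mod 2) = 25, which is [61, 61, 61, 61, 61, 61, 61].

Derivation:
t=0: [25, 81, 20, 89, 5, 69, 72]
t=1: [33, 36, 26, 26, 17, 46, 48]
t=2: [38, 36, 29, 26, 24, 44, 48]
t=3: [42, 38, 31, 28, 29, 44, 49]
t=4: [45, 40, 33, 30, 33, 45, 50]
t=5: [48, 42, 35, 32, 36, 46, 52]
t=6: [51, 44, 37, 35, 39, 48, 54]
t=7: [54, 47, 40, 38, 42, 51, 56]
t=8: [57, 50, 43, 41, 45, 54, 58]
t=9: [60, 53, 46, 44, 48, 57, 61]
t=10: [63, 57, 49, 48, 52, 59, 63]
t=11: [61, 59, 54, 52, 56, 61, 61]
t=12: [63, 62, 58, 56, 59, 62, 63]
t=13: [61, 61, 61, 60, 62, 62, 61]
t=14: [63, 63, 63, 64, 62, 62, 62]
t=15: [61, 61, 60, 60, 61, 62, 61]
t=16: [63, 63, 64, 64, 63, 62, 62]
t=17: [61, 60, 60, 60, 61, 61, 61]
t=18: [63, 64, 65, 64, 63, 63, 63]
t=19: [60, 60, 59, 60, 60, 61, 61]
t=20: [64, 64, 63, 64, 64, 63, 63]
t=21: [60, 60, 60, 60, 60, 60, 60]
t=22: [65, 65, 65, 65, 65, 65, 65]
t=23: [59, 59, 59, 59, 59, 59, 59]
t=24: [63, 63, 63, 63, 63, 63, 63]
t=25: [61, 61, 61, 61, 61, 61, 61]
t=26: [63, 63, 63, 63, 63, 63, 63]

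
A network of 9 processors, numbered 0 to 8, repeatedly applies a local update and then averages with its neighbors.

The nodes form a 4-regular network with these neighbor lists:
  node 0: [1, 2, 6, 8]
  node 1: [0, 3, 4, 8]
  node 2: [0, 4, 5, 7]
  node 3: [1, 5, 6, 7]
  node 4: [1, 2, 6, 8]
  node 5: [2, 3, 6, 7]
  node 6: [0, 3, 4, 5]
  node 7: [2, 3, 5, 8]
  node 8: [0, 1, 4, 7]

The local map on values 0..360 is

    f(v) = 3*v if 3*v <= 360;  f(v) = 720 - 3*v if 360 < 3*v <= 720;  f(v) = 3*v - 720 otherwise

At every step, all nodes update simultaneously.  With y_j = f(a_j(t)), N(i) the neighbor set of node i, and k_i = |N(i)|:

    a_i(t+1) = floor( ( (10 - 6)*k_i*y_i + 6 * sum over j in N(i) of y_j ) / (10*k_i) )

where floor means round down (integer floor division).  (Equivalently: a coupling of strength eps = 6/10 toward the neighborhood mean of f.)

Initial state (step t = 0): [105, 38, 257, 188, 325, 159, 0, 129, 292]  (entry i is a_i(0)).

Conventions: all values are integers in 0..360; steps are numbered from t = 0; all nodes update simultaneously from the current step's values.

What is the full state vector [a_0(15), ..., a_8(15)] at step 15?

Simulating step by step:
t=0: [105, 38, 257, 188, 325, 159, 0, 129, 292]
t=1: [174, 177, 192, 165, 150, 178, 145, 224, 214]
t=2: [183, 191, 162, 196, 212, 179, 245, 114, 136]
t=3: [174, 163, 210, 155, 139, 181, 91, 265, 236]
t=4: [170, 207, 148, 215, 212, 174, 249, 110, 125]
t=5: [196, 146, 233, 128, 145, 185, 95, 266, 246]
t=6: [143, 228, 107, 255, 204, 174, 251, 112, 123]
t=7: [227, 133, 268, 108, 154, 189, 109, 271, 256]
t=8: [132, 228, 115, 263, 220, 185, 246, 128, 125]
t=9: [241, 134, 270, 110, 135, 181, 99, 273, 251]
t=10: [111, 229, 125, 265, 236, 193, 242, 134, 123]
t=11: [243, 128, 258, 104, 115, 168, 86, 264, 244]
t=12: [102, 236, 117, 257, 237, 190, 235, 117, 119]
t=13: [232, 113, 262, 99, 113, 175, 83, 276, 244]
t=14: [109, 236, 126, 252, 235, 186, 227, 128, 126]
t=15: [241, 112, 262, 96, 116, 177, 96, 266, 240]

Answer: [241, 112, 262, 96, 116, 177, 96, 266, 240]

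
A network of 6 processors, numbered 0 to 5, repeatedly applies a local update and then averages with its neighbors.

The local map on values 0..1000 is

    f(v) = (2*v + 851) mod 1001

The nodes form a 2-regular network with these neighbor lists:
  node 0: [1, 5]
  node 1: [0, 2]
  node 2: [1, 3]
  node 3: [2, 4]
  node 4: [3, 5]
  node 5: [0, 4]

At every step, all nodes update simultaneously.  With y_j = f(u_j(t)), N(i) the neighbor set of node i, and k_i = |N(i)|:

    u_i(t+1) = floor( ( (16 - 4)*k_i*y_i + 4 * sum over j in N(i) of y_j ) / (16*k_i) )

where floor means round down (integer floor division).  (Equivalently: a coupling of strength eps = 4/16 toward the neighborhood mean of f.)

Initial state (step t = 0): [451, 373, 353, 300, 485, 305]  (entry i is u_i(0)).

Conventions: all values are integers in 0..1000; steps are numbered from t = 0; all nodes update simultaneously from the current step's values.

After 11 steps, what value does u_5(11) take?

Simulating step by step:
t=0: [451, 373, 353, 300, 485, 305]
t=1: [696, 610, 547, 509, 728, 541]
t=2: [305, 199, 825, 807, 453, 767]
t=3: [423, 305, 463, 504, 672, 439]
t=4: [670, 529, 746, 764, 343, 657]
t=5: [275, 747, 416, 392, 469, 212]
t=6: [377, 392, 633, 659, 704, 354]
t=7: [602, 565, 186, 171, 283, 526]
t=8: [275, 769, 313, 223, 448, 735]
t=9: [388, 399, 442, 374, 636, 382]
t=10: [627, 656, 706, 555, 242, 553]
t=11: [216, 166, 335, 794, 490, 771]

Answer: u_5(11) = 771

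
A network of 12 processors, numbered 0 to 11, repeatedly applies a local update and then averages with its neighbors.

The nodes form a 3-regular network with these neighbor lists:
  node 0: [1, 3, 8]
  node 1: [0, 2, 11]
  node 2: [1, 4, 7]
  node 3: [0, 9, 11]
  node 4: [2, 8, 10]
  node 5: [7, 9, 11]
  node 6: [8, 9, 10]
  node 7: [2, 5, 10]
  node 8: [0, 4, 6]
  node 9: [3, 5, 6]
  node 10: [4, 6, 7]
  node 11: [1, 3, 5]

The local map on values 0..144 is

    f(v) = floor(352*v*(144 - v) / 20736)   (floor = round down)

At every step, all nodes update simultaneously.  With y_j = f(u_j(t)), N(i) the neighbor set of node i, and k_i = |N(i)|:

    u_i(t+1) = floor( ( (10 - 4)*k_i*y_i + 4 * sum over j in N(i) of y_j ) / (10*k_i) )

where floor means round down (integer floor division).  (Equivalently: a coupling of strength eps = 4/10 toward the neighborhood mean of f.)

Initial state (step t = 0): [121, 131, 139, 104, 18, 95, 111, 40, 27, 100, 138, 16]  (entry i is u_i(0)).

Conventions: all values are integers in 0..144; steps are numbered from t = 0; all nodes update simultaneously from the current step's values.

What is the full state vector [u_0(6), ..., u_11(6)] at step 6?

Answer: [85, 85, 85, 85, 85, 85, 85, 85, 85, 85, 85, 85]

Derivation:
t=0: [121, 131, 139, 104, 18, 95, 111, 40, 27, 100, 138, 16]
t=1: [48, 29, 24, 62, 33, 71, 56, 55, 51, 72, 31, 44]
t=2: [76, 60, 55, 83, 62, 84, 80, 75, 77, 86, 65, 74]
t=3: [86, 85, 84, 85, 85, 85, 86, 86, 86, 84, 86, 86]
t=4: [84, 84, 84, 84, 84, 84, 84, 84, 84, 84, 84, 84]
t=5: [85, 85, 85, 85, 85, 85, 85, 85, 85, 85, 85, 85]
t=6: [85, 85, 85, 85, 85, 85, 85, 85, 85, 85, 85, 85]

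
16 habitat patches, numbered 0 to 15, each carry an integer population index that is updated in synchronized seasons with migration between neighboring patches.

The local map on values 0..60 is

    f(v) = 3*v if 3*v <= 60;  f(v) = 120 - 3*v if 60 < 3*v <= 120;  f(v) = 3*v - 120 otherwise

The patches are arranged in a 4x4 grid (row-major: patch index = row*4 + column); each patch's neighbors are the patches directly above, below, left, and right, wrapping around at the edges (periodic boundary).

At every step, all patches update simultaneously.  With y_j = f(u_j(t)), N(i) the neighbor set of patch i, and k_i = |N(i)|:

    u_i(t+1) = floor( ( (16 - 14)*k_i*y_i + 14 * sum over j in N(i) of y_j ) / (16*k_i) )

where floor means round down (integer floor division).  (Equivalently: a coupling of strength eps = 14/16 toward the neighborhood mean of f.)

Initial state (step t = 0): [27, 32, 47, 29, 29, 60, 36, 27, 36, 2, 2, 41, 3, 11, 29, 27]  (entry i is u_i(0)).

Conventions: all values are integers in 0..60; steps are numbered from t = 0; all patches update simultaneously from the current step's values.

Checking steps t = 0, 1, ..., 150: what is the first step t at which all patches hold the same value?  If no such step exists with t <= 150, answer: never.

Answer: 32
Key observation: Synchronization is absorbing here: once all patches are equal they stay equal, and step 32 is the first all-equal step.

Derivation:
t=0: [27, 32, 47, 29, 29, 60, 36, 27, 36, 2, 2, 41, 3, 11, 29, 27]  (not all equal)
t=1: [26, 36, 24, 34, 36, 23, 29, 22, 12, 25, 12, 21, 28, 19, 25, 21]  (not all equal)
t=2: [22, 44, 29, 46, 41, 28, 45, 33, 37, 45, 43, 47, 46, 37, 48, 41]  (not all equal)
t=3: [17, 30, 19, 26, 26, 14, 23, 15, 13, 15, 17, 11, 18, 16, 14, 18]  (not all equal)
t=4: [43, 47, 43, 50, 43, 42, 49, 42, 42, 45, 43, 45, 48, 43, 51, 44]  (not all equal)
t=5: [19, 9, 25, 11, 7, 16, 9, 18, 14, 8, 20, 9, 10, 21, 12, 23]  (not all equal)
t=6: [31, 48, 32, 49, 46, 27, 48, 30, 27, 48, 32, 48, 49, 32, 51, 33]  (not all equal)
t=7: [24, 27, 26, 25, 31, 24, 28, 24, 25, 30, 25, 27, 27, 26, 24, 26]  (not all equal)
t=8: [38, 44, 42, 45, 44, 34, 44, 38, 35, 43, 39, 44, 43, 39, 43, 42]  (not all equal)
t=9: [11, 8, 11, 7, 11, 12, 8, 11, 11, 9, 9, 8, 7, 8, 5, 10]  (not all equal)
t=10: [25, 30, 22, 30, 33, 28, 31, 26, 27, 29, 23, 29, 28, 22, 26, 21]  (not all equal)
t=11: [31, 45, 34, 47, 38, 28, 43, 29, 31, 43, 35, 45, 47, 37, 52, 37]  (not all equal)
t=12: [17, 21, 19, 21, 27, 13, 23, 15, 14, 20, 16, 20, 18, 18, 15, 21]  (not all equal)
t=13: [51, 51, 53, 53, 43, 50, 47, 50, 51, 47, 53, 49, 51, 54, 52, 54]  (not all equal)
t=14: [29, 35, 33, 36, 28, 22, 32, 24, 23, 34, 27, 34, 36, 32, 39, 34]  (not all equal)
t=15: [20, 30, 14, 27, 45, 27, 38, 25, 24, 39, 18, 36, 29, 13, 22, 12]  (not all equal)
t=16: [33, 43, 33, 44, 43, 16, 40, 21, 19, 39, 23, 41, 44, 31, 44, 34]  (not all equal)
t=17: [11, 26, 9, 27, 41, 10, 38, 12, 13, 40, 10, 40, 28, 11, 27, 10]  (not all equal)
t=18: [30, 32, 30, 32, 30, 14, 27, 15, 13, 28, 13, 29, 34, 29, 31, 28]  (not all equal)
t=19: [24, 32, 28, 33, 37, 33, 39, 33, 30, 37, 34, 38, 32, 27, 33, 26]  (not all equal)
t=20: [23, 34, 19, 34, 27, 12, 21, 11, 14, 24, 10, 25, 37, 21, 32, 21]  (not all equal)
t=21: [24, 46, 32, 45, 40, 39, 41, 38, 36, 42, 41, 41, 46, 28, 46, 28]  (not all equal)
t=22: [17, 26, 14, 26, 15, 6, 8, 5, 7, 12, 6, 12, 31, 17, 23, 16]  (not all equal)
t=23: [40, 40, 40, 39, 28, 34, 23, 34, 34, 28, 34, 26, 40, 40, 41, 40]  (not all equal)
t=24: [8, 3, 12, 4, 16, 29, 18, 31, 27, 16, 31, 17, 3, 8, 4, 10]  (not all equal)
t=25: [20, 26, 23, 27, 32, 38, 33, 39, 39, 32, 39, 33, 26, 20, 27, 22]  (not all equal)
t=26: [39, 43, 37, 41, 18, 25, 16, 23, 24, 18, 23, 16, 43, 39, 41, 37]  (not all equal)
t=27: [16, 14, 14, 16, 38, 41, 40, 39, 42, 38, 39, 40, 14, 16, 16, 14]  (not all equal)
t=28: [36, 36, 35, 35, 13, 12, 11, 12, 12, 13, 12, 11, 36, 36, 35, 35]  (not all equal)
t=29: [18, 17, 18, 18, 31, 31, 31, 30, 31, 31, 30, 31, 17, 18, 18, 18]  (not all equal)
t=30: [46, 47, 47, 48, 33, 32, 34, 33, 32, 33, 33, 34, 47, 46, 48, 47]  (not all equal)
t=31: [21, 20, 21, 20, 21, 20, 21, 20, 20, 21, 20, 21, 20, 21, 20, 21]  (not all equal)
t=32: [58, 58, 58, 58, 58, 58, 58, 58, 58, 58, 58, 58, 58, 58, 58, 58]  (all equal)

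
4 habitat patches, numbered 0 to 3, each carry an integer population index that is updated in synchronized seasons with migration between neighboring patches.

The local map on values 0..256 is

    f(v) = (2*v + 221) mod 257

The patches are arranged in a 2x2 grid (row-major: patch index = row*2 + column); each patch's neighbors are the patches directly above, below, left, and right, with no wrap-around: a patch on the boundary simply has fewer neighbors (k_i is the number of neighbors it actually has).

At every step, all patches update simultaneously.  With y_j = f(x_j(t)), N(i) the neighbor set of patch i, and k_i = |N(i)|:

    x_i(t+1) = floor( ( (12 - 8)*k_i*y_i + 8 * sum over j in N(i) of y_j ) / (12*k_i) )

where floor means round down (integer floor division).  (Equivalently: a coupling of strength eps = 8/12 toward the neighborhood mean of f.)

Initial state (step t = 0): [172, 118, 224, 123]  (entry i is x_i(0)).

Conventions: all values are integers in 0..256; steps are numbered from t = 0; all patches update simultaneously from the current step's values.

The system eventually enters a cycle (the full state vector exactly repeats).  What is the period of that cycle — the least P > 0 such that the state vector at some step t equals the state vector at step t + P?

Answer: 16
Key observation: The state at step 14, [168, 169, 168, 169], reappears at step 30 — and no state repeats earlier — so the cycle the system enters has period 16.

Derivation:
t=0: [172, 118, 224, 123]
t=1: [135, 153, 138, 188]
t=2: [162, 110, 185, 112]
t=3: [97, 134, 98, 149]
t=4: [183, 131, 107, 132]
t=5: [159, 175, 159, 210]
t=6: [35, 69, 59, 69]
t=7: [72, 79, 72, 95]
t=8: [112, 128, 123, 128]
t=9: [206, 209, 206, 216]
t=10: [121, 127, 125, 127]
t=11: [212, 214, 212, 216]
t=12: [132, 135, 133, 135]
t=13: [230, 232, 230, 232]
t=14: [168, 169, 168, 169]
t=15: [43, 44, 43, 44]
t=16: [50, 51, 50, 51]
t=17: [64, 65, 64, 65]
t=18: [92, 93, 92, 93]
t=19: [148, 149, 148, 149]
t=20: [3, 4, 3, 4]
t=21: [227, 228, 227, 228]
t=22: [161, 162, 161, 162]
t=23: [29, 30, 29, 30]
t=24: [22, 23, 22, 23]
t=25: [8, 9, 8, 9]
t=26: [237, 238, 237, 238]
t=27: [181, 182, 181, 182]
t=28: [69, 70, 69, 70]
t=29: [102, 103, 102, 103]
t=30: [168, 169, 168, 169]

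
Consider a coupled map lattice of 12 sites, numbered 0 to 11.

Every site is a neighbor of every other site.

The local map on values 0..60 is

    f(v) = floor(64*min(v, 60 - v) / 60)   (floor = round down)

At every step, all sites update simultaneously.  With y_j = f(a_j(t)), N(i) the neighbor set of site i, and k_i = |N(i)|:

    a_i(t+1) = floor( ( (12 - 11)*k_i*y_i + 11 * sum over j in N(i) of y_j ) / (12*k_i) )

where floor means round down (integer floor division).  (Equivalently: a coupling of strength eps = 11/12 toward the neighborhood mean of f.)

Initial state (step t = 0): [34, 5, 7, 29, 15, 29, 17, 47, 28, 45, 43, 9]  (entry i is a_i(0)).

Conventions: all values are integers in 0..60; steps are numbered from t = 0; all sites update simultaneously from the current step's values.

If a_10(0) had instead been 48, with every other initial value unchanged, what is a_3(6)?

Simulating step by step:
t=0: [34, 5, 7, 29, 15, 29, 17, 47, 28, 45, 48, 9]
t=1: [17, 17, 17, 17, 17, 17, 17, 17, 17, 17, 17, 17]
t=2: [18, 18, 18, 18, 18, 18, 18, 18, 18, 18, 18, 18]
t=3: [19, 19, 19, 19, 19, 19, 19, 19, 19, 19, 19, 19]
t=4: [20, 20, 20, 20, 20, 20, 20, 20, 20, 20, 20, 20]
t=5: [21, 21, 21, 21, 21, 21, 21, 21, 21, 21, 21, 21]
t=6: [22, 22, 22, 22, 22, 22, 22, 22, 22, 22, 22, 22]

Answer: a_3(6) = 22
Key observation: This trace re-runs the system from the modified initial state.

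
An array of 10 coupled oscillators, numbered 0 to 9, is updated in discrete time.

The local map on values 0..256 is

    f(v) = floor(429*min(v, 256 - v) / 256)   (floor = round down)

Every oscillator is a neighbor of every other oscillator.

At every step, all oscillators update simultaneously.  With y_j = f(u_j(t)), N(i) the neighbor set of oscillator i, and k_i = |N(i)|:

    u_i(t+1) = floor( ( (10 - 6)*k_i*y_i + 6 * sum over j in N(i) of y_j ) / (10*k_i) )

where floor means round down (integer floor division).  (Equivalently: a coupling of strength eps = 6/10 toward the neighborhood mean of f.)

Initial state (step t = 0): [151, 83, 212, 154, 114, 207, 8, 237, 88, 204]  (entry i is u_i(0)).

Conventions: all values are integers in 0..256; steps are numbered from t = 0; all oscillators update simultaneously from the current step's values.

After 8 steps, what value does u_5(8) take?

Simulating step by step:
t=0: [151, 83, 212, 154, 114, 207, 8, 237, 88, 204]
t=1: [132, 120, 98, 130, 137, 101, 78, 84, 122, 102]
t=2: [188, 186, 174, 190, 186, 176, 163, 166, 187, 176]
t=3: [123, 124, 131, 122, 124, 130, 137, 135, 123, 130]
t=4: [206, 206, 207, 205, 206, 207, 203, 204, 206, 207]
t=5: [83, 83, 83, 84, 83, 83, 85, 84, 83, 83]
t=6: [139, 139, 139, 139, 139, 139, 140, 139, 139, 139]
t=7: [195, 195, 195, 195, 195, 195, 195, 195, 195, 195]
t=8: [102, 102, 102, 102, 102, 102, 102, 102, 102, 102]

Answer: u_5(8) = 102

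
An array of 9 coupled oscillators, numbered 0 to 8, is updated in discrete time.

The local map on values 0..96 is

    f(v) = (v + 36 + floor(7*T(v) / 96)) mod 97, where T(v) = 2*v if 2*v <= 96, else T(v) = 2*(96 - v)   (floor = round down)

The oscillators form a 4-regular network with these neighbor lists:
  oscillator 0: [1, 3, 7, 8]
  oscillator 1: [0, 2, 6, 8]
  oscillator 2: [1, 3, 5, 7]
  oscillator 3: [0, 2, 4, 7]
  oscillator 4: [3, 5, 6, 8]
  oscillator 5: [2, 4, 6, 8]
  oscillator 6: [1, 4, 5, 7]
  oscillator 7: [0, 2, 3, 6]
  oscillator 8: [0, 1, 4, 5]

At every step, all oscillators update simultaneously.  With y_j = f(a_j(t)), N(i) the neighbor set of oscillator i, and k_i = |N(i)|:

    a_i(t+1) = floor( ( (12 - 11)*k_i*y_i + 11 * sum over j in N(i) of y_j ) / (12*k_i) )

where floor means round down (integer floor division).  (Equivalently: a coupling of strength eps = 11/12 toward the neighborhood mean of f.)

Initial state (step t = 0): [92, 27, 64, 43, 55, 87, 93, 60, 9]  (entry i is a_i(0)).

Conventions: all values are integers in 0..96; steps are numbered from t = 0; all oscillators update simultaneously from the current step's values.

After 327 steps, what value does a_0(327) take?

Simulating step by step:
t=0: [92, 27, 64, 43, 55, 87, 93, 60, 9]
t=1: [48, 32, 42, 38, 51, 43, 46, 35, 54]
t=2: [81, 88, 78, 85, 87, 89, 82, 84, 86]
t=3: [25, 22, 25, 23, 25, 24, 26, 22, 26]
t=4: [62, 64, 61, 63, 63, 64, 62, 63, 63]
t=5: [6, 5, 6, 5, 6, 5, 6, 5, 6]
t=6: [41, 41, 41, 41, 41, 41, 41, 41, 41]
t=7: [82, 82, 82, 82, 82, 82, 82, 82, 82]
t=8: [23, 23, 23, 23, 23, 23, 23, 23, 23]
t=9: [62, 62, 62, 62, 62, 62, 62, 62, 62]
t=10: [5, 5, 5, 5, 5, 5, 5, 5, 5]
t=11: [41, 41, 41, 41, 41, 41, 41, 41, 41]

Answer: a_0(327) = 82
Key observation: The state at step 6, [41, 41, 41, 41, 41, 41, 41, 41, 41], reappears at step 11: the system is in a cycle of period 5 from step 6 on.  Therefore the state at step 327 equals the state at step 6 + ((327 - 6) mod 5) = 7, which is [82, 82, 82, 82, 82, 82, 82, 82, 82].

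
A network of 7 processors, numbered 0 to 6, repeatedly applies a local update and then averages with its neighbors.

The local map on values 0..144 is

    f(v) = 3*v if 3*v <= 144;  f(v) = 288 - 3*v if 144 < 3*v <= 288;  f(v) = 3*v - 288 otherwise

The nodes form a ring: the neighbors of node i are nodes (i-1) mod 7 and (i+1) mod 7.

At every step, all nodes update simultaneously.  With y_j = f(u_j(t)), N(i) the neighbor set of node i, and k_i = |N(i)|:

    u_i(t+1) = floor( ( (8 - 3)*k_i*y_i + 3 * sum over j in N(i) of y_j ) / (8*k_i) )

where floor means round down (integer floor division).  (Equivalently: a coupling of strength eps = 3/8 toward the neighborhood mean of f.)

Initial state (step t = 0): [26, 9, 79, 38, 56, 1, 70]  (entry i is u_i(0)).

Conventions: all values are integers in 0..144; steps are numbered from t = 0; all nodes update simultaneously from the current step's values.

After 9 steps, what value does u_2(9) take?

Answer: u_2(9) = 70

Derivation:
t=0: [26, 9, 79, 38, 56, 1, 70]
t=1: [68, 41, 58, 103, 96, 39, 63]
t=2: [94, 114, 98, 34, 25, 91, 99]
t=3: [15, 36, 33, 78, 68, 25, 9]
t=4: [53, 94, 92, 68, 76, 67, 39]
t=5: [103, 30, 24, 66, 69, 87, 113]
t=6: [39, 73, 78, 84, 72, 41, 40]
t=7: [108, 75, 53, 46, 74, 112, 120]
t=8: [47, 70, 118, 122, 76, 55, 60]
t=9: [123, 87, 70, 72, 75, 108, 117]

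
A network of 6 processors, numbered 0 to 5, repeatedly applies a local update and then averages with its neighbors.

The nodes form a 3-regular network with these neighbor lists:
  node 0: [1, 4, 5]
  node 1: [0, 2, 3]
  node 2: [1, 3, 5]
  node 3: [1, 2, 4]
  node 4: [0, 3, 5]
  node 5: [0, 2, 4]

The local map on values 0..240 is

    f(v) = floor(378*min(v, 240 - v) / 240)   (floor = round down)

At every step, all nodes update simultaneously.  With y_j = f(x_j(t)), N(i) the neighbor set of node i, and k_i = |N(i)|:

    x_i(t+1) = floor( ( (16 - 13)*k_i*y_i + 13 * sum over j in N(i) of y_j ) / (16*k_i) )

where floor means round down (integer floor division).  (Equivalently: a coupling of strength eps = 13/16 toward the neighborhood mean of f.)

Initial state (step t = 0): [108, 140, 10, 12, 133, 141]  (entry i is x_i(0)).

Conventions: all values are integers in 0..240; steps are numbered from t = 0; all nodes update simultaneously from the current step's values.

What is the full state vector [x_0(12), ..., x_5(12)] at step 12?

Simulating step by step:
t=0: [108, 140, 10, 12, 133, 141]
t=1: [161, 84, 92, 95, 124, 124]
t=2: [157, 137, 152, 151, 157, 156]
t=3: [139, 140, 143, 142, 133, 132]
t=4: [163, 155, 158, 158, 162, 161]
t=5: [125, 127, 128, 128, 124, 124]
t=6: [180, 177, 177, 177, 180, 180]
t=7: [95, 97, 97, 97, 95, 95]
t=8: [149, 151, 151, 151, 149, 149]
t=9: [142, 140, 140, 140, 142, 142]
t=10: [154, 156, 156, 156, 154, 154]
t=11: [134, 132, 132, 132, 134, 134]
t=12: [167, 168, 168, 168, 167, 167]

Answer: [167, 168, 168, 168, 167, 167]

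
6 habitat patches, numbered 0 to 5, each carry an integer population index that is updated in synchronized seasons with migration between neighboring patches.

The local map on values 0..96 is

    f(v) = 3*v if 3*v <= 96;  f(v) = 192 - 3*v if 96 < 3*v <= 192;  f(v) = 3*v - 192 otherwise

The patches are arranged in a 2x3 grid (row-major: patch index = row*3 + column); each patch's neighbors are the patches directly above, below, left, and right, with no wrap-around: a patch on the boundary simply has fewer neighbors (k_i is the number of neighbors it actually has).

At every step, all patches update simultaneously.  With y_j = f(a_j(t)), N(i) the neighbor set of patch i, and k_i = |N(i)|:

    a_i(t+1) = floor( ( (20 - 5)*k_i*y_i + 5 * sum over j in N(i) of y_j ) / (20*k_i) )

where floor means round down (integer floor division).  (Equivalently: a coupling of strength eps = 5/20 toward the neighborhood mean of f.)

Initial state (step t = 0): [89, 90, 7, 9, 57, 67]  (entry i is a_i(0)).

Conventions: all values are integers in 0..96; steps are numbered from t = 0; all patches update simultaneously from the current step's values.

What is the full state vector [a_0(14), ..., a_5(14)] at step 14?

Answer: [76, 25, 50, 76, 17, 67]

Derivation:
t=0: [89, 90, 7, 9, 57, 67]
t=1: [69, 68, 26, 32, 25, 12]
t=2: [24, 23, 64, 83, 68, 46]
t=3: [69, 58, 15, 53, 24, 42]
t=4: [17, 24, 44, 35, 63, 64]
t=5: [58, 63, 54, 72, 15, 7]
t=6: [16, 10, 25, 25, 37, 25]
t=7: [49, 39, 69, 72, 75, 75]
t=8: [46, 64, 24, 27, 35, 30]
t=9: [50, 17, 65, 78, 79, 87]
t=10: [43, 45, 17, 42, 47, 57]
t=11: [62, 56, 48, 63, 50, 28]
t=12: [7, 26, 49, 8, 40, 74]
t=13: [28, 70, 47, 29, 65, 37]
t=14: [76, 25, 50, 76, 17, 67]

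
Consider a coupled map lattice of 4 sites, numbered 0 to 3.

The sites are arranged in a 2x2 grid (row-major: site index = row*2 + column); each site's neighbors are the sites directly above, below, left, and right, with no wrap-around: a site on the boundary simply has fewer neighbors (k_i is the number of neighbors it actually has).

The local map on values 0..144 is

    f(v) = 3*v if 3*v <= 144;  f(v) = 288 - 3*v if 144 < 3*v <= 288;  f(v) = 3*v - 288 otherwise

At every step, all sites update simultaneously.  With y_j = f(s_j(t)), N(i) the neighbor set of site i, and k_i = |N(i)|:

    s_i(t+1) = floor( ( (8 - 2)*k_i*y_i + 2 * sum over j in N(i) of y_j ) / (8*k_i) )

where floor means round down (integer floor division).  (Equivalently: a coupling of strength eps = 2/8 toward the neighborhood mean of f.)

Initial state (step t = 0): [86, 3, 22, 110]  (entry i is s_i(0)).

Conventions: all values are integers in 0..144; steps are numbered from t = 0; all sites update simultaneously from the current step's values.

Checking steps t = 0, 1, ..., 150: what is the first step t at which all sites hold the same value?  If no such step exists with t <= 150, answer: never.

Answer: 18
Key observation: Synchronization is absorbing here: once all sites are equal they stay equal, and step 18 is the first all-equal step.

Derivation:
t=0: [86, 3, 22, 110]  (not all equal)
t=1: [31, 15, 58, 40]  (not all equal)
t=2: [89, 60, 112, 109]  (not all equal)
t=3: [35, 88, 43, 48]  (not all equal)
t=4: [97, 49, 127, 127]  (not all equal)
t=5: [31, 117, 81, 99]  (not all equal)
t=6: [83, 60, 46, 20]  (not all equal)
t=7: [60, 93, 115, 75]  (not all equal)
t=8: [89, 28, 64, 55]  (not all equal)
t=9: [38, 81, 90, 114]  (not all equal)
t=10: [93, 54, 34, 48]  (not all equal)
t=11: [35, 113, 95, 136]  (not all equal)
t=12: [85, 66, 30, 96]  (not all equal)
t=13: [47, 71, 71, 22]  (not all equal)
t=14: [124, 82, 82, 68]  (not all equal)
t=15: [73, 52, 52, 73]  (not all equal)
t=16: [84, 116, 116, 84]  (not all equal)
t=17: [42, 54, 54, 42]  (not all equal)
t=18: [126, 126, 126, 126]  (all equal)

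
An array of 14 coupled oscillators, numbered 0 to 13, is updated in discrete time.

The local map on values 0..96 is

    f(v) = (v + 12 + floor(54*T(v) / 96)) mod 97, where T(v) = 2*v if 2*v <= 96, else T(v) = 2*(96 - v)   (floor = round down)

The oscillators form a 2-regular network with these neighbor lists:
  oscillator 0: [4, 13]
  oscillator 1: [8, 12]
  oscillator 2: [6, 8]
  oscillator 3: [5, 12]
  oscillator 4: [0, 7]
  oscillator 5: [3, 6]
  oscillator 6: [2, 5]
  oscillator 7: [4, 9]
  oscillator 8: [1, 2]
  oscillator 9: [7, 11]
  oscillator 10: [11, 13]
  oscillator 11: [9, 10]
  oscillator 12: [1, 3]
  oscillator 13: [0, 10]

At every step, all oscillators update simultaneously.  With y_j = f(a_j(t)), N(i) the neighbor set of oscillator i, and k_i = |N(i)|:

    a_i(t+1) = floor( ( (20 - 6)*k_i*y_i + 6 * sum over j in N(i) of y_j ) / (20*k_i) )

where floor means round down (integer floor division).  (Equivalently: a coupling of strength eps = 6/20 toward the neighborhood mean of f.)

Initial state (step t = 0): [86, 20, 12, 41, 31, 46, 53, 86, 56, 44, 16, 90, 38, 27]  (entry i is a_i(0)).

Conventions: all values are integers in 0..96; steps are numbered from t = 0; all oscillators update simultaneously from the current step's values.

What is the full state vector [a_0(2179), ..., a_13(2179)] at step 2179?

Simulating step by step:
t=0: [86, 20, 12, 41, 31, 46, 53, 86, 56, 44, 16, 90, 38, 27]
t=1: [30, 54, 30, 17, 57, 11, 18, 21, 24, 9, 44, 15, 72, 57]
t=2: [57, 22, 69, 40, 30, 39, 51, 46, 57, 36, 14, 35, 19, 22]
t=3: [30, 50, 14, 21, 56, 68, 27, 32, 21, 76, 50, 79, 45, 49]
t=4: [57, 21, 47, 42, 34, 28, 56, 60, 47, 23, 15, 13, 17, 24]
t=5: [32, 48, 14, 20, 63, 52, 23, 32, 20, 50, 45, 42, 42, 52]
t=6: [60, 20, 45, 40, 34, 28, 50, 60, 46, 23, 10, 6, 13, 24]
t=7: [32, 45, 11, 16, 63, 52, 23, 32, 18, 47, 36, 30, 35, 51]
t=8: [60, 27, 41, 47, 34, 27, 49, 60, 41, 33, 75, 67, 68, 36]
t=9: [36, 50, 4, 22, 63, 52, 21, 35, 12, 61, 24, 24, 22, 65]
t=10: [65, 25, 27, 51, 36, 28, 44, 64, 31, 32, 55, 55, 51, 32]
t=11: [35, 59, 61, 24, 65, 53, 26, 35, 74, 60, 25, 25, 23, 60]
t=12: [64, 21, 22, 55, 35, 30, 51, 64, 13, 33, 57, 57, 53, 33]
t=13: [35, 47, 48, 24, 64, 57, 31, 35, 44, 61, 25, 25, 22, 61]
t=14: [64, 19, 24, 55, 36, 31, 58, 64, 10, 33, 57, 57, 52, 33]
t=15: [36, 43, 51, 25, 66, 58, 31, 36, 40, 61, 25, 25, 21, 61]
t=16: [65, 12, 22, 56, 36, 31, 58, 65, 3, 33, 57, 57, 49, 33]
t=17: [35, 31, 45, 25, 65, 58, 30, 35, 26, 61, 25, 25, 19, 61]
t=18: [64, 71, 28, 55, 35, 31, 56, 64, 59, 33, 57, 57, 57, 33]
t=19: [35, 14, 54, 25, 64, 58, 33, 35, 23, 61, 25, 25, 15, 61]
t=20: [64, 44, 32, 54, 36, 32, 62, 64, 50, 33, 57, 57, 46, 33]
t=21: [36, 9, 60, 25, 66, 60, 34, 36, 24, 61, 25, 25, 12, 61]
t=22: [65, 36, 32, 53, 36, 32, 63, 65, 51, 33, 57, 57, 40, 33]
t=23: [35, 64, 60, 23, 65, 60, 34, 35, 36, 61, 25, 25, 15, 61]
t=24: [64, 30, 36, 50, 35, 32, 63, 64, 66, 33, 57, 57, 41, 33]
t=25: [35, 54, 65, 23, 64, 60, 35, 35, 34, 61, 25, 25, 15, 61]
t=26: [64, 30, 35, 50, 36, 32, 64, 64, 63, 33, 57, 57, 41, 33]
t=27: [36, 55, 64, 23, 66, 60, 35, 36, 34, 61, 25, 25, 15, 61]
t=28: [65, 30, 36, 50, 36, 32, 64, 65, 63, 33, 57, 57, 41, 33]
t=29: [35, 55, 66, 23, 65, 60, 35, 35, 34, 61, 25, 25, 15, 61]
t=30: [64, 30, 35, 50, 35, 32, 64, 64, 63, 33, 57, 57, 41, 33]
t=31: [35, 55, 64, 23, 64, 60, 35, 35, 34, 61, 25, 25, 15, 61]
t=32: [64, 30, 36, 50, 36, 32, 64, 64, 63, 33, 57, 57, 41, 33]
t=33: [36, 55, 66, 23, 66, 60, 35, 36, 34, 61, 25, 25, 15, 61]
t=34: [65, 30, 35, 50, 36, 32, 64, 65, 63, 33, 57, 57, 41, 33]
t=35: [35, 55, 64, 23, 65, 60, 35, 35, 34, 61, 25, 25, 15, 61]
t=36: [64, 30, 36, 50, 35, 32, 64, 64, 63, 33, 57, 57, 41, 33]
t=37: [35, 55, 66, 23, 64, 60, 35, 35, 34, 61, 25, 25, 15, 61]
t=38: [64, 30, 35, 50, 36, 32, 64, 64, 63, 33, 57, 57, 41, 33]

Answer: [35, 55, 64, 23, 64, 60, 35, 35, 34, 61, 25, 25, 15, 61]
Key observation: The state at step 26, [64, 30, 35, 50, 36, 32, 64, 64, 63, 33, 57, 57, 41, 33], reappears at step 38: the system is in a cycle of period 12 from step 26 on.  Therefore the state at step 2179 equals the state at step 26 + ((2179 - 26) mod 12) = 31, which is [35, 55, 64, 23, 64, 60, 35, 35, 34, 61, 25, 25, 15, 61].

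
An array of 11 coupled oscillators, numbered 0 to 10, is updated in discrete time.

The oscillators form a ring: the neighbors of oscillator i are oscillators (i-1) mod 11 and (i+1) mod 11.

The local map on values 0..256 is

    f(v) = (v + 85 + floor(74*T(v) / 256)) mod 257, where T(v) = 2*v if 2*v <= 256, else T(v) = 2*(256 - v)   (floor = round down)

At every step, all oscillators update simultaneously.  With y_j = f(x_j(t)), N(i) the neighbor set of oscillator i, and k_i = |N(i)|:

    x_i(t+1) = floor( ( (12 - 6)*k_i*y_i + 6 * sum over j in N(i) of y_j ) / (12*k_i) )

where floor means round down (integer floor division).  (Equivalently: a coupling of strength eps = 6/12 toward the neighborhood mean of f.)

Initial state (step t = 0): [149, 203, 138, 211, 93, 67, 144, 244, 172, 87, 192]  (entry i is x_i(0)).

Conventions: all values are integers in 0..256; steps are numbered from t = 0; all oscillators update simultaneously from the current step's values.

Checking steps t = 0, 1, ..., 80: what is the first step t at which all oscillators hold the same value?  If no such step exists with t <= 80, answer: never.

Simulating step by step:
t=0: [149, 203, 138, 211, 93, 67, 144, 244, 172, 87, 192]  (not all equal)
t=1: [48, 48, 48, 98, 179, 161, 85, 60, 99, 137, 93]  (not all equal)
t=2: [177, 160, 179, 172, 96, 89, 165, 204, 173, 134, 163]  (not all equal)
t=3: [46, 46, 48, 95, 186, 182, 94, 54, 47, 39, 42]  (not all equal)
t=4: [155, 157, 177, 170, 98, 97, 172, 183, 158, 150, 151]  (not all equal)
t=5: [40, 43, 47, 95, 190, 190, 96, 49, 44, 39, 39]  (not all equal)
t=6: [148, 152, 176, 170, 100, 101, 172, 178, 154, 148, 146]  (not all equal)
t=7: [38, 42, 46, 96, 193, 194, 97, 47, 42, 38, 37]  (not all equal)
t=8: [145, 150, 175, 171, 101, 102, 173, 176, 151, 145, 143]  (not all equal)
t=9: [37, 41, 46, 97, 195, 195, 97, 46, 41, 37, 36]  (not all equal)
t=10: [144, 149, 175, 172, 103, 103, 172, 175, 149, 144, 142]  (not all equal)
t=11: [36, 40, 46, 98, 197, 197, 98, 46, 40, 36, 35]  (not all equal)
t=12: [142, 148, 175, 173, 104, 104, 173, 175, 148, 142, 140]  (not all equal)
t=13: [35, 40, 46, 98, 198, 198, 98, 46, 40, 35, 35]  (not all equal)
t=14: [142, 148, 175, 173, 104, 104, 173, 175, 148, 142, 140]  (not all equal)

Answer: never
Key observation: The state at step 12 reappears at step 14 — the system is in a cycle of period 2 from step 12 on.  No step 0..14 is synchronized, and the cycle repeats forever, so no step up to 80 (or ever) has all oscillators equal.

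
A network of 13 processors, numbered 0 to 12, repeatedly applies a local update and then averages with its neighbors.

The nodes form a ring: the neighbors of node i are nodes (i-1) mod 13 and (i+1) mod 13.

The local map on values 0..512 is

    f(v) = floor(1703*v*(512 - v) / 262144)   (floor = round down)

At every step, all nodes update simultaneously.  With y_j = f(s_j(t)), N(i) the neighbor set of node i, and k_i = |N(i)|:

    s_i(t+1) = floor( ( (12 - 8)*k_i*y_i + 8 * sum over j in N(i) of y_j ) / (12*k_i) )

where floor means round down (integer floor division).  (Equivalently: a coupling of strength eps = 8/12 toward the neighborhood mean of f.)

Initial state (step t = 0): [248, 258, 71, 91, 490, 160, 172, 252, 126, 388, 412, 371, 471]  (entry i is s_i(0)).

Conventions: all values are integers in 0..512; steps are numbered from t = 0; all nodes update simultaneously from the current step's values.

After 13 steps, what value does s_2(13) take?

Answer: s_2(13) = 242

Derivation:
t=0: [248, 258, 71, 91, 490, 160, 172, 252, 126, 388, 412, 371, 471]
t=1: [325, 351, 292, 173, 227, 271, 389, 373, 350, 298, 306, 243, 296]
t=2: [392, 392, 388, 405, 408, 384, 356, 338, 372, 397, 415, 416, 411]
t=3: [293, 307, 299, 289, 291, 318, 353, 360, 338, 298, 272, 263, 277]
t=4: [415, 412, 413, 416, 411, 393, 373, 367, 383, 406, 421, 423, 421]
t=5: [258, 264, 263, 264, 277, 302, 328, 333, 314, 282, 257, 246, 251]
t=6: [425, 425, 425, 424, 419, 408, 397, 394, 403, 416, 423, 425, 425]
t=7: [240, 240, 240, 245, 256, 274, 291, 294, 282, 262, 247, 241, 240]
t=8: [424, 424, 424, 424, 424, 421, 418, 418, 420, 423, 424, 424, 424]
t=9: [242, 242, 242, 242, 244, 248, 252, 253, 250, 245, 242, 242, 242]
t=10: [424, 424, 424, 424, 424, 424, 425, 425, 424, 424, 424, 424, 424]
t=11: [242, 242, 242, 242, 242, 241, 240, 240, 241, 242, 242, 242, 242]
t=12: [424, 424, 424, 424, 424, 424, 424, 424, 424, 424, 424, 424, 424]
t=13: [242, 242, 242, 242, 242, 242, 242, 242, 242, 242, 242, 242, 242]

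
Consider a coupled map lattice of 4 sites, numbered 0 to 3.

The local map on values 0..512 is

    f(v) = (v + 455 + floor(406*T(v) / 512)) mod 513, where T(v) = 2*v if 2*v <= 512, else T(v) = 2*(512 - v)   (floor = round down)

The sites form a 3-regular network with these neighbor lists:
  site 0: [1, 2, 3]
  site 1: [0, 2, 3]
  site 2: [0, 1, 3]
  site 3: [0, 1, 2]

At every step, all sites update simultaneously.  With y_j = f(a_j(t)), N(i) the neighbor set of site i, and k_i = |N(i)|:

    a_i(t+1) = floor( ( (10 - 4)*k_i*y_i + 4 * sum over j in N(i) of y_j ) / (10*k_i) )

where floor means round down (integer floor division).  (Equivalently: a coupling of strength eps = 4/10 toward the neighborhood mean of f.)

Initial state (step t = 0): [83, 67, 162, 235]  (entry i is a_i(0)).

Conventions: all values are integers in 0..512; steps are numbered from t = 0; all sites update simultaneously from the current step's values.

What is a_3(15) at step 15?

Simulating step by step:
t=0: [83, 67, 162, 235]
t=1: [161, 142, 256, 105]
t=2: [296, 273, 171, 228]
t=3: [104, 111, 252, 81]
t=4: [187, 196, 126, 159]
t=5: [397, 408, 323, 363]
t=6: [15, 12, 35, 24]
t=7: [365, 362, 150, 137]
t=8: [103, 103, 244, 228]
t=9: [162, 162, 93, 74]
t=10: [306, 306, 222, 200]
t=11: [106, 106, 79, 292]
t=12: [187, 187, 154, 118]
t=13: [389, 389, 350, 306]
t=14: [22, 22, 32, 44]
t=15: [385, 385, 158, 172]

Answer: a_3(15) = 172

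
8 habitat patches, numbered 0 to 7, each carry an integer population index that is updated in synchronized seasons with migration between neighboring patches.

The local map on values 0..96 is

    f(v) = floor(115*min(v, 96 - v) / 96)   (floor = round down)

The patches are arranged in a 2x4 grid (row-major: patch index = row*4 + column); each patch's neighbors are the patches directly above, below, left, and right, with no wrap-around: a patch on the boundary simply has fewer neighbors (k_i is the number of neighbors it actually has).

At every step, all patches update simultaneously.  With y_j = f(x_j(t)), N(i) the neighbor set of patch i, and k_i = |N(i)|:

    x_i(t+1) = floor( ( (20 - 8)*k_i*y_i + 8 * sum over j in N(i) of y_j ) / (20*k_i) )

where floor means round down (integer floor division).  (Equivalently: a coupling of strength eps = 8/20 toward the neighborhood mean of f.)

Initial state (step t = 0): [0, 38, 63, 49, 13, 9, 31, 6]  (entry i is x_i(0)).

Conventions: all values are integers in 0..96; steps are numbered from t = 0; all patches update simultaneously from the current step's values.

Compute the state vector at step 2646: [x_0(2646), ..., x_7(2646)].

Answer: [52, 51, 51, 52, 51, 51, 51, 51]
Key observation: The state at step 9, [52, 52, 52, 52, 52, 53, 53, 52], reappears at step 11: the system is in a cycle of period 2 from step 9 on.  Therefore the state at step 2646 equals the state at step 9 + ((2646 - 9) mod 2) = 10, which is [52, 51, 51, 52, 51, 51, 51, 51].

Derivation:
t=0: [0, 38, 63, 49, 13, 9, 31, 6]
t=1: [12, 33, 41, 42, 11, 18, 29, 22]
t=2: [18, 34, 45, 45, 14, 24, 33, 32]
t=3: [23, 37, 49, 50, 19, 29, 39, 41]
t=4: [29, 42, 52, 54, 25, 35, 46, 49]
t=5: [36, 46, 51, 51, 32, 42, 52, 54]
t=6: [44, 52, 53, 52, 41, 49, 51, 51]
t=7: [51, 52, 51, 52, 51, 54, 53, 52]
t=8: [52, 52, 52, 52, 52, 50, 51, 51]
t=9: [52, 52, 52, 52, 52, 53, 53, 52]
t=10: [52, 51, 51, 52, 51, 51, 51, 51]
t=11: [52, 52, 52, 52, 52, 53, 53, 52]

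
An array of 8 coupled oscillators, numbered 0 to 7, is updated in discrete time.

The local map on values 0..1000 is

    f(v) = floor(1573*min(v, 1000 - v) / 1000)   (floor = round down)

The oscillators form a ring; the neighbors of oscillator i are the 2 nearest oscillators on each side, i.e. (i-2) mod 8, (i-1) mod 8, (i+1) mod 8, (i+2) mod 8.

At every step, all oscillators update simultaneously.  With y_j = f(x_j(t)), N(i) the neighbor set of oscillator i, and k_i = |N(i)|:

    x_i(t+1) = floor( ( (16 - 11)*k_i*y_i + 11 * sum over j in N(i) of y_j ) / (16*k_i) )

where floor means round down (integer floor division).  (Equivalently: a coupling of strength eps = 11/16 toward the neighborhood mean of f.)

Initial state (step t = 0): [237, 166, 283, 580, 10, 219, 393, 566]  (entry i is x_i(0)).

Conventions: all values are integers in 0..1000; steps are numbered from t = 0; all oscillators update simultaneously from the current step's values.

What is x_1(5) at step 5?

Answer: x_1(5) = 411

Derivation:
t=0: [237, 166, 283, 580, 10, 219, 393, 566]
t=1: [461, 452, 363, 389, 359, 446, 435, 487]
t=2: [695, 681, 626, 628, 617, 670, 687, 724]
t=3: [496, 515, 556, 562, 563, 525, 503, 477]
t=4: [757, 739, 719, 712, 715, 732, 753, 762]
t=5: [396, 411, 429, 437, 432, 417, 400, 392]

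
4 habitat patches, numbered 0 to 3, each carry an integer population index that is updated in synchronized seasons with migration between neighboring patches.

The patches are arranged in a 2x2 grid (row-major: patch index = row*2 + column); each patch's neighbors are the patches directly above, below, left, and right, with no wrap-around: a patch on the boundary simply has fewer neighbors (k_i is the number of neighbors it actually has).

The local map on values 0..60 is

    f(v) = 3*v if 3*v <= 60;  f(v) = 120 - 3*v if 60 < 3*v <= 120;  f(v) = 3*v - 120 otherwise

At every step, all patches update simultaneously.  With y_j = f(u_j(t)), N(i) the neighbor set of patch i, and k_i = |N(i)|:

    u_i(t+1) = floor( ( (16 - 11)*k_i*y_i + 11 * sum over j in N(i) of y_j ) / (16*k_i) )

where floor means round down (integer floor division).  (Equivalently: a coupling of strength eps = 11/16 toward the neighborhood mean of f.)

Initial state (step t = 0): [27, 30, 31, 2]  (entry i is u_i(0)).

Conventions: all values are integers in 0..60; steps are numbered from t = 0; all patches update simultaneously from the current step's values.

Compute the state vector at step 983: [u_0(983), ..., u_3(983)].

Answer: [41, 36, 36, 41]
Key observation: The state at step 34, [11, 15, 15, 11], reappears at step 46: the system is in a cycle of period 12 from step 34 on.  Therefore the state at step 983 equals the state at step 34 + ((983 - 34) mod 12) = 35, which is [41, 36, 36, 41].

Derivation:
t=0: [27, 30, 31, 2]
t=1: [31, 24, 23, 21]
t=2: [42, 43, 44, 51]
t=3: [9, 16, 17, 17]
t=4: [42, 41, 42, 49]
t=5: [4, 12, 13, 11]
t=6: [29, 26, 27, 36]
t=7: [38, 28, 27, 31]
t=8: [27, 22, 23, 34]
t=9: [48, 36, 35, 41]
t=10: [16, 13, 13, 10]
t=11: [41, 39, 39, 36]
t=12: [3, 6, 6, 5]
t=13: [15, 13, 13, 17]
t=14: [40, 45, 45, 42]
t=15: [10, 6, 6, 12]
t=16: [21, 28, 28, 23]
t=17: [42, 48, 48, 40]
t=18: [18, 9, 9, 16]
t=19: [35, 43, 43, 33]
t=20: [10, 15, 15, 12]
t=21: [40, 36, 36, 42]
t=22: [8, 5, 5, 10]
t=23: [17, 23, 23, 19]
t=24: [51, 53, 53, 52]
t=25: [37, 35, 35, 38]
t=26: [13, 9, 9, 12]
t=27: [30, 34, 34, 29]
t=28: [21, 27, 27, 22]
t=29: [44, 50, 50, 43]
t=30: [24, 16, 16, 23]
t=31: [48, 49, 49, 48]
t=32: [26, 24, 24, 26]
t=33: [46, 43, 43, 46]
t=34: [11, 15, 15, 11]
t=35: [41, 36, 36, 41]
t=36: [9, 5, 5, 9]
t=37: [18, 23, 23, 18]
t=38: [51, 53, 53, 51]
t=39: [37, 34, 34, 37]
t=40: [15, 11, 11, 15]
t=41: [36, 41, 41, 36]
t=42: [5, 9, 9, 5]
t=43: [23, 18, 18, 23]
t=44: [53, 51, 51, 53]
t=45: [34, 37, 37, 34]
t=46: [11, 15, 15, 11]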